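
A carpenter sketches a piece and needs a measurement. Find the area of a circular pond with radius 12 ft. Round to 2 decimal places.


Shape: circle
Radius r = 12 ft
Formula: A = pi * r^2
r^2 = 12^2 = 144
A = pi * 144
A = 452.39
452.39 ft^2


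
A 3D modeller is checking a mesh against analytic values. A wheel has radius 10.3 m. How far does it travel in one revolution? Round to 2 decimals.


Shape: circle
Radius r = 10.3 m
Formula: C = 2 * pi * r
C = 2 * pi * 10.3
C = 20.6 * pi
C = 64.72
64.72 m


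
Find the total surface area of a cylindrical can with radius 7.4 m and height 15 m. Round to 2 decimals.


Shape: closed cylinder
Radius r = 7.4 m, Height h = 15 m
Formula: SA = 2*pi*r^2 + 2*pi*r*h = 2*pi*r*(r + h)
r + h = 22.4
2 * r * (r + h) = 2 * 7.4 * 22.4 = 331.52
SA = 331.52 * pi
SA = 1041.5
1041.5 m^2


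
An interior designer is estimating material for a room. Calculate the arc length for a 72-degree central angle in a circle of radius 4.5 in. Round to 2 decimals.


Shape: circular arc
Radius r = 4.5 in, Angle = 72 degrees
Formula: L = (angle/360) * 2 * pi * r
2 * pi * r = 9 * pi
L = (72/360) * 9 * pi
L = 1.8 * pi
L = 5.65
5.65 in


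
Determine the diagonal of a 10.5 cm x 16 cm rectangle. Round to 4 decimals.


Shape: rectangle (diagonal via Pythagoras)
Sides: 10.5 cm and 16 cm
Formula: d = sqrt(l^2 + w^2)
l^2 = 110.25, w^2 = 256
l^2 + w^2 = 366.25
d = sqrt(366.25)
d = 19.1377
19.1377 cm


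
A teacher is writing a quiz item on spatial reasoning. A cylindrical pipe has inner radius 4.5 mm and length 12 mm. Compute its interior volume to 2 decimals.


Shape: cylinder
Radius r = 4.5 mm, Height h = 12 mm
Formula: V = pi * r^2 * h
r^2 = 20.25
V = pi * 20.25 * 12
V = 243 * pi
V = 763.41
763.41 mm^3


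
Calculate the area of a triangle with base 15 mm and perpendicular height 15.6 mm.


Shape: triangle
Base b = 15 mm, Height h = 15.6 mm
Formula: A = (1/2) * b * h
A = 0.5 * 15 * 15.6
A = 0.5 * 234
A = 117
117 mm^2


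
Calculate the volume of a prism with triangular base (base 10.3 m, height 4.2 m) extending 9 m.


Shape: triangular prism
Triangle base = 10.3 m, triangle height = 4.2 m, prism length L = 9 m
Formula: V = (1/2 * b * h_tri) * L
Cross-section area = 0.5 * 10.3 * 4.2 = 21.63
V = 21.63 * 9
V = 194.67
194.67 m^3


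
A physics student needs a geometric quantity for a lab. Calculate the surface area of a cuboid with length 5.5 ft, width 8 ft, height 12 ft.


Shape: rectangular prism
l = 5.5 ft, w = 8 ft, h = 12 ft
Formula: SA = 2(lw + lh + wh)
lw = 44, lh = 66, wh = 96
lw + lh + wh = 206
SA = 2 * 206
SA = 412
412 ft^2


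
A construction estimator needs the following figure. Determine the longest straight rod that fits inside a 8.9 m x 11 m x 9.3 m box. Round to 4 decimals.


Shape: rectangular box (space diagonal)
l = 8.9 m, w = 11 m, h = 9.3 m
Visualize: the diagonal of the base, then a right triangle with that diagonal and the height.
Formula: d = sqrt(l^2 + w^2 + h^2)
l^2 + w^2 + h^2 = 79.21 + 121 + 86.49 = 286.7
d = sqrt(286.7)
d = 16.9322
16.9322 m


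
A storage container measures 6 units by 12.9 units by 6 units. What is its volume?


Shape: rectangular prism
l = 6 units, w = 12.9 units, h = 6 units
Formula: V = l * w * h
V = 6 * 12.9 * 6
V = 77.4 * 6
V = 464.4
464.4 units^3


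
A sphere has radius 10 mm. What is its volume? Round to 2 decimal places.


Shape: sphere
Radius r = 10 mm
Formula: V = (4/3) * pi * r^3
r^3 = 1000
(4/3) * 1000 = 1333.333333
V = 1333.333333 * pi
V = 4188.79
4188.79 mm^3


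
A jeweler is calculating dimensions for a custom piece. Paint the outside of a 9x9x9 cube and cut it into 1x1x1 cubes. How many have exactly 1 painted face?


Large cube: 9 x 9 x 9, cut into unit cubes.
n = 9, so n - 2 = 7
Cubes with 1 painted face lie in the interior of each face.
A cube has 6 faces; each contributes (n - 2)^2 = 49 such cubes.
Count = 6 * 49 = 294
294 unit cubes


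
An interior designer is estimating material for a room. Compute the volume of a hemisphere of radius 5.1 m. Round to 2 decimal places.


Shape: hemisphere (half of a sphere)
Radius r = 5.1 m
Formula: V = (1/2) * (4/3) * pi * r^3 = (2/3) * pi * r^3
r^3 = 132.651
(2/3) * 132.651 = 88.434
V = 88.434 * pi
V = 277.82
277.82 m^3


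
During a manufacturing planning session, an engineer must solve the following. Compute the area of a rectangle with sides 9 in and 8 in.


Shape: rectangle
Length l = 9 in, Width w = 8 in
Formula: A = l * w
A = 9 * 8
A = 72
72 in^2


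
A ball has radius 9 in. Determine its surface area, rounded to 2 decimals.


Shape: sphere
Radius r = 9 in
Formula: SA = 4 * pi * r^2
r^2 = 81
SA = 4 * pi * 81
SA = 324 * pi
SA = 1017.88
1017.88 in^2


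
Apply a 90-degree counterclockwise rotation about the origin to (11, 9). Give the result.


Transformation: rotation about the origin
Original point: (11, 9)
Rule for 90 deg counterclockwise: (x, y) -> (-y, x)
Apply: (11, 9) -> (-9, 11)
(-9, 11)


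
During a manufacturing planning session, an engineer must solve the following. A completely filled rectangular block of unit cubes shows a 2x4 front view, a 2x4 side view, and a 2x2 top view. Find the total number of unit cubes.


Orthographic views of a solid rectangular block:
Front view 2 x 4 -> length = 2, height = 4
Side view 2 x 4 -> width = 2, height = 4 (consistent)
Top view 2 x 2 -> confirms length = 2, width = 2
The block is 2 x 2 x 4.
Total unit cubes = 2 * 2 * 4 = 16
16 unit cubes


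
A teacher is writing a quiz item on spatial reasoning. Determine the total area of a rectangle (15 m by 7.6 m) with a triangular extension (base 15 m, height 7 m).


Composite shape: rectangle + triangle
Rectangle area = 15 * 7.6 = 114
Triangle area = 0.5 * 15 * 7 = 52.5
Total = 114 + 52.5
Total = 166.5
166.5 m^2


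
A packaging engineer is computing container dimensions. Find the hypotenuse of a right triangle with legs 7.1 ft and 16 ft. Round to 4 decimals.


Shape: right triangle
Legs a = 7.1 ft, b = 16 ft
Formula: c = sqrt(a^2 + b^2)
a^2 = 50.41, b^2 = 256
a^2 + b^2 = 306.41
c = sqrt(306.41)
c = 17.5046
17.5046 ft


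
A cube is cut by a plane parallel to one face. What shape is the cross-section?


Solid: cube
Cutting plane: parallel to one face
Visualize the intersection of the plane with the solid's surface.
The boundary of the cut region is a square.
square


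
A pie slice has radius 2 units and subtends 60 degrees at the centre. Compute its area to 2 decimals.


Shape: circular sector
Radius r = 2 units, Angle = 60 degrees
Formula: A = (angle/360) * pi * r^2
r^2 = 4
Fraction of circle = 60/360
A = (60/360) * pi * 4
A = 0.666667 * pi
A = 2.09
2.09 units^2


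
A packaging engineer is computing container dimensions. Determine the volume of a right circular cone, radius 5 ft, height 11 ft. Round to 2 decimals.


Shape: cone
Radius r = 5 ft, Height h = 11 ft
Formula: V = (1/3) * pi * r^2 * h
r^2 = 25
pi * r^2 * h = pi * 25 * 11 = 275 * pi
V = 275 * pi / 3
V = 287.98
287.98 ft^3


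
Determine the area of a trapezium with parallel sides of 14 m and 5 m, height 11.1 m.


Shape: trapezoid
Parallel sides a = 14 m, b = 5 m; Height h = 11.1 m
Formula: A = (a + b) * h / 2
a + b = 14 + 5 = 19
A = 19 * 11.1 / 2
A = 210.9 / 2
A = 105.45
105.45 m^2


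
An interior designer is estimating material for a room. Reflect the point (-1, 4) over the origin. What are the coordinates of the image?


Transformation: reflection
Original point: (-1, 4)
Rule for reflection through the origin: (x, y) -> (-x, -y)
Apply: (-1, 4) -> (1, -4)
(1, -4)


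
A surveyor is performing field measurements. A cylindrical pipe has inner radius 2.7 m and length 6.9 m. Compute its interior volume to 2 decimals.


Shape: cylinder
Radius r = 2.7 m, Height h = 6.9 m
Formula: V = pi * r^2 * h
r^2 = 7.29
V = pi * 7.29 * 6.9
V = 50.301 * pi
V = 158.03
158.03 m^3


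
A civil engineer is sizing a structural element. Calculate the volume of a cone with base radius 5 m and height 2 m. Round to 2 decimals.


Shape: cone
Radius r = 5 m, Height h = 2 m
Formula: V = (1/3) * pi * r^2 * h
r^2 = 25
pi * r^2 * h = pi * 25 * 2 = 50 * pi
V = 50 * pi / 3
V = 52.36
52.36 m^3


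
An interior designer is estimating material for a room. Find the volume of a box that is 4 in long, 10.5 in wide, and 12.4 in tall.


Shape: rectangular prism
l = 4 in, w = 10.5 in, h = 12.4 in
Formula: V = l * w * h
V = 4 * 10.5 * 12.4
V = 42 * 12.4
V = 520.8
520.8 in^3


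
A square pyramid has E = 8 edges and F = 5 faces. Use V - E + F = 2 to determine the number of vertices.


Polyhedron: square pyramid
Euler's formula for convex polyhedra: V - E + F = 2
Given: E = 8 edges and F = 5 faces
Solve for V:
V = 2 + E - F = 2 + 8 - 5 = 5
5 vertices


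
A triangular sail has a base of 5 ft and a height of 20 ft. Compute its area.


Shape: triangle
Base b = 5 ft, Height h = 20 ft
Formula: A = (1/2) * b * h
A = 0.5 * 5 * 20
A = 0.5 * 100
A = 50
50 ft^2


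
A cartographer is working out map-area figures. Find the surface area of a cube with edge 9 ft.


Shape: cube
Side s = 9 ft
A cube has 6 square faces.
Formula: SA = 6 * s^2
s^2 = 81
SA = 6 * 81
SA = 486
486 ft^2


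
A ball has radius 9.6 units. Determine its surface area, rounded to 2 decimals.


Shape: sphere
Radius r = 9.6 units
Formula: SA = 4 * pi * r^2
r^2 = 92.16
SA = 4 * pi * 92.16
SA = 368.64 * pi
SA = 1158.12
1158.12 units^2


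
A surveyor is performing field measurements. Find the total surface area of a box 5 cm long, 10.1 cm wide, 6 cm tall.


Shape: rectangular prism
l = 5 cm, w = 10.1 cm, h = 6 cm
Formula: SA = 2(lw + lh + wh)
lw = 50.5, lh = 30, wh = 60.6
lw + lh + wh = 141.1
SA = 2 * 141.1
SA = 282.2
282.2 cm^2


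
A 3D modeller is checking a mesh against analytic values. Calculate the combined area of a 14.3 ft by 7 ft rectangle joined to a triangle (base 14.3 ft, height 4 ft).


Composite shape: rectangle + triangle
Rectangle area = 14.3 * 7 = 100.1
Triangle area = 0.5 * 14.3 * 4 = 28.6
Total = 100.1 + 28.6
Total = 128.7
128.7 ft^2


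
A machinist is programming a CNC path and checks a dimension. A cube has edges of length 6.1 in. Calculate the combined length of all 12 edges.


Shape: cube
Side s = 6.1 in
A cube has 12 edges, all equal.
Formula: total edge length = 12 * s
Total = 12 * 6.1
Total = 73.2
73.2 in


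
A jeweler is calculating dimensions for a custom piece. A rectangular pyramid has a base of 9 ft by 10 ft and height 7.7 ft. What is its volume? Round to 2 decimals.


Shape: rectangular pyramid
Base: 9 ft x 10 ft, Height h = 7.7 ft
Formula: V = (1/3) * base_area * h
base_area = 9 * 10 = 90
base_area * h = 90 * 7.7 = 693
V = 693 / 3
V = 231
231 ft^3


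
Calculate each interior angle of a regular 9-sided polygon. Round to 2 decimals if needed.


Shape: regular nonagon (9 sides)
Formula: interior angle = (n - 2) * 180 / n
(n - 2) = 7
(n - 2) * 180 = 1260
angle = 1260 / 9
angle = 140
140 degrees


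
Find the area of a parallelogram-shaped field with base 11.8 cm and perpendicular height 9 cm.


Shape: parallelogram
Base b = 11.8 cm, Height h = 9 cm
Formula: A = b * h
A = 11.8 * 9
A = 106.2
106.2 cm^2


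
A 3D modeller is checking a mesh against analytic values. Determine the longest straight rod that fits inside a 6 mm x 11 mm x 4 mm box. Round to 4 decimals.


Shape: rectangular box (space diagonal)
l = 6 mm, w = 11 mm, h = 4 mm
Visualize: the diagonal of the base, then a right triangle with that diagonal and the height.
Formula: d = sqrt(l^2 + w^2 + h^2)
l^2 + w^2 + h^2 = 36 + 121 + 16 = 173
d = sqrt(173)
d = 13.1529
13.1529 mm


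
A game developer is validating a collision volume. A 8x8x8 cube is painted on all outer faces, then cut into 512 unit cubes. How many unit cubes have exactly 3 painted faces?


Large cube: 8 x 8 x 8, cut into unit cubes.
Cubes with 3 painted faces are at the corners. A cube always has 8 corners.
Count = 8
8 unit cubes


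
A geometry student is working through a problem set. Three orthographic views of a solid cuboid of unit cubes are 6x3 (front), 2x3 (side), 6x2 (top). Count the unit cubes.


Orthographic views of a solid rectangular block:
Front view 6 x 3 -> length = 6, height = 3
Side view 2 x 3 -> width = 2, height = 3 (consistent)
Top view 6 x 2 -> confirms length = 6, width = 2
The block is 6 x 2 x 3.
Total unit cubes = 6 * 2 * 3 = 36
36 unit cubes


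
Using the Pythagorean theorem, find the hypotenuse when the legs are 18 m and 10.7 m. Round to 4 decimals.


Shape: right triangle
Legs a = 18 m, b = 10.7 m
Formula: c = sqrt(a^2 + b^2)
a^2 = 324, b^2 = 114.49
a^2 + b^2 = 438.49
c = sqrt(438.49)
c = 20.9402
20.9402 m


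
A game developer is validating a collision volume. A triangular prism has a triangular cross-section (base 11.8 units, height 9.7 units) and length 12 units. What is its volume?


Shape: triangular prism
Triangle base = 11.8 units, triangle height = 9.7 units, prism length L = 12 units
Formula: V = (1/2 * b * h_tri) * L
Cross-section area = 0.5 * 11.8 * 9.7 = 57.23
V = 57.23 * 12
V = 686.76
686.76 units^3


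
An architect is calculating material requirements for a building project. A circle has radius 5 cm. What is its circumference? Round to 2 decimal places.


Shape: circle
Radius r = 5 cm
Formula: C = 2 * pi * r
C = 2 * pi * 5
C = 10 * pi
C = 31.42
31.42 cm


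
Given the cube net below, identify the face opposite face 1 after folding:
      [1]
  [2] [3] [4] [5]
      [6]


Net: cross layout. Take square 3 as the base (bottom).
Fold the four squares in the horizontal row up around 3: 2 -> left, 4 -> right, 5 wraps to the top.
Fold 1 and 6 up from 3: 1 -> back, 6 -> front.
Opposite pairs are therefore: (1, 6), (2, 4), (3, 5).
Face 1 is opposite face 6.
face 6


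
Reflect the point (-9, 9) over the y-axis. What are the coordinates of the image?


Transformation: reflection
Original point: (-9, 9)
Rule for reflection over the y-axis: (x, y) -> (-x, y)
Apply: (-9, 9) -> (9, 9)
(9, 9)


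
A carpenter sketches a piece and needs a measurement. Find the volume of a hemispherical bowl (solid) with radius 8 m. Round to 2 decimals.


Shape: hemisphere (half of a sphere)
Radius r = 8 m
Formula: V = (1/2) * (4/3) * pi * r^3 = (2/3) * pi * r^3
r^3 = 512
(2/3) * 512 = 341.333333
V = 341.333333 * pi
V = 1072.33
1072.33 m^3


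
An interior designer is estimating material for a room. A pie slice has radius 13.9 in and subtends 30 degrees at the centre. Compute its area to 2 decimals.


Shape: circular sector
Radius r = 13.9 in, Angle = 30 degrees
Formula: A = (angle/360) * pi * r^2
r^2 = 193.21
Fraction of circle = 30/360
A = (30/360) * pi * 193.21
A = 16.100833 * pi
A = 50.58
50.58 in^2


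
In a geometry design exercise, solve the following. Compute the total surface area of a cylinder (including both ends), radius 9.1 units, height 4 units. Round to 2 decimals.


Shape: closed cylinder
Radius r = 9.1 units, Height h = 4 units
Formula: SA = 2*pi*r^2 + 2*pi*r*h = 2*pi*r*(r + h)
r + h = 13.1
2 * r * (r + h) = 2 * 9.1 * 13.1 = 238.42
SA = 238.42 * pi
SA = 749.02
749.02 units^2


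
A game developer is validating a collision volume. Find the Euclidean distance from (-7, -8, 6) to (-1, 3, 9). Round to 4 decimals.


3D distance between two points
P1 = (-7, -8, 6), P2 = (-1, 3, 9)
Formula: d = sqrt((x2-x1)^2 + (y2-y1)^2 + (z2-z1)^2)
dx = -1 - -7 = 6
dy = 3 - -8 = 11
dz = 9 - 6 = 3
dx^2 + dy^2 + dz^2 = 36 + 121 + 9 = 166
d = sqrt(166)
d = 12.8841
12.8841 units


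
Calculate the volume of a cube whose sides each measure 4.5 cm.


Shape: cube
Side s = 4.5 cm
Formula: V = s^3
V = 4.5 * 4.5 * 4.5
V = 20.25 * 4.5
V = 91.125
91.125 cm^3


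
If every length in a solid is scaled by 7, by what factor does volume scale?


Linear scale factor k = 7
Rule: under a linear scaling by k, volumes scale by k^3.
k^3 = 7 * 7 * 7
k^3 = 49 * 7
k^3 = 343
Volume scales by a factor of 343.
343 (dimensionless)


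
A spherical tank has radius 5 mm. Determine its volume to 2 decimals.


Shape: sphere
Radius r = 5 mm
Formula: V = (4/3) * pi * r^3
r^3 = 125
(4/3) * 125 = 166.666667
V = 166.666667 * pi
V = 523.6
523.6 mm^3


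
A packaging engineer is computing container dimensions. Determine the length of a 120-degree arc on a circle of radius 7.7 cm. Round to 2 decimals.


Shape: circular arc
Radius r = 7.7 cm, Angle = 120 degrees
Formula: L = (angle/360) * 2 * pi * r
2 * pi * r = 15.4 * pi
L = (120/360) * 15.4 * pi
L = 5.133333 * pi
L = 16.13
16.13 cm


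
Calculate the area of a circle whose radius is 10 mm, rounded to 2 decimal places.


Shape: circle
Radius r = 10 mm
Formula: A = pi * r^2
r^2 = 10^2 = 100
A = pi * 100
A = 314.16
314.16 mm^2


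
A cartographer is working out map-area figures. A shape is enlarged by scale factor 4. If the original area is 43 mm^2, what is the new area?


Linear scale factor k = 4
Original area = 43 mm^2
Rule: under a linear scaling by k, areas scale by k^2.
k^2 = 4^2 = 16
New area = 43 * 16
New area = 688
688 mm^2


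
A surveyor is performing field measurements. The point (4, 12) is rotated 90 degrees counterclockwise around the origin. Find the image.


Transformation: rotation about the origin
Original point: (4, 12)
Rule for 90 deg counterclockwise: (x, y) -> (-y, x)
Apply: (4, 12) -> (-12, 4)
(-12, 4)


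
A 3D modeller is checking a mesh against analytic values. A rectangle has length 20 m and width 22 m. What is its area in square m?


Shape: rectangle
Length l = 20 m, Width w = 22 m
Formula: A = l * w
A = 20 * 22
A = 440
440 m^2


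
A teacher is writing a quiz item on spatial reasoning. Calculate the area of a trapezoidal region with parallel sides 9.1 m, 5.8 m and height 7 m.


Shape: trapezoid
Parallel sides a = 9.1 m, b = 5.8 m; Height h = 7 m
Formula: A = (a + b) * h / 2
a + b = 9.1 + 5.8 = 14.9
A = 14.9 * 7 / 2
A = 104.3 / 2
A = 52.15
52.15 m^2


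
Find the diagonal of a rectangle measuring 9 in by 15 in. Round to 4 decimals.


Shape: rectangle (diagonal via Pythagoras)
Sides: 9 in and 15 in
Formula: d = sqrt(l^2 + w^2)
l^2 = 81, w^2 = 225
l^2 + w^2 = 306
d = sqrt(306)
d = 17.4929
17.4929 in


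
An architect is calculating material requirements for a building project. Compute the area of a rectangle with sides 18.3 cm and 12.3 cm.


Shape: rectangle
Length l = 18.3 cm, Width w = 12.3 cm
Formula: A = l * w
A = 18.3 * 12.3
A = 225.09
225.09 cm^2


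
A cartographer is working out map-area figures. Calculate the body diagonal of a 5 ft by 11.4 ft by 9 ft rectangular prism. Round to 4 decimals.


Shape: rectangular box (space diagonal)
l = 5 ft, w = 11.4 ft, h = 9 ft
Visualize: the diagonal of the base, then a right triangle with that diagonal and the height.
Formula: d = sqrt(l^2 + w^2 + h^2)
l^2 + w^2 + h^2 = 25 + 129.96 + 81 = 235.96
d = sqrt(235.96)
d = 15.361
15.361 ft


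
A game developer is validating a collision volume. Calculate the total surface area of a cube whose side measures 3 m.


Shape: cube
Side s = 3 m
A cube has 6 square faces.
Formula: SA = 6 * s^2
s^2 = 9
SA = 6 * 9
SA = 54
54 m^2


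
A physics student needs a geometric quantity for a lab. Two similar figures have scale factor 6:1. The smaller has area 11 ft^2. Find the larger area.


Linear scale factor k = 6
Original area = 11 ft^2
Rule: under a linear scaling by k, areas scale by k^2.
k^2 = 6^2 = 36
New area = 11 * 36
New area = 396
396 ft^2


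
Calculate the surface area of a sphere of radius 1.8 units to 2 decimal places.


Shape: sphere
Radius r = 1.8 units
Formula: SA = 4 * pi * r^2
r^2 = 3.24
SA = 4 * pi * 3.24
SA = 12.96 * pi
SA = 40.72
40.72 units^2


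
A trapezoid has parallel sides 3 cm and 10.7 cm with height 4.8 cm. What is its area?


Shape: trapezoid
Parallel sides a = 3 cm, b = 10.7 cm; Height h = 4.8 cm
Formula: A = (a + b) * h / 2
a + b = 3 + 10.7 = 13.7
A = 13.7 * 4.8 / 2
A = 65.76 / 2
A = 32.88
32.88 cm^2


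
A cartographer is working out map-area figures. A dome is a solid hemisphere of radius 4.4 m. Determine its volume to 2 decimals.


Shape: hemisphere (half of a sphere)
Radius r = 4.4 m
Formula: V = (1/2) * (4/3) * pi * r^3 = (2/3) * pi * r^3
r^3 = 85.184
(2/3) * 85.184 = 56.789333
V = 56.789333 * pi
V = 178.41
178.41 m^3


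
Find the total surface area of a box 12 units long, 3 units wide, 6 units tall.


Shape: rectangular prism
l = 12 units, w = 3 units, h = 6 units
Formula: SA = 2(lw + lh + wh)
lw = 36, lh = 72, wh = 18
lw + lh + wh = 126
SA = 2 * 126
SA = 252
252 units^2


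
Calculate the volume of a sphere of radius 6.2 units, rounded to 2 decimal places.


Shape: sphere
Radius r = 6.2 units
Formula: V = (4/3) * pi * r^3
r^3 = 238.328
(4/3) * 238.328 = 317.770667
V = 317.770667 * pi
V = 998.31
998.31 units^3


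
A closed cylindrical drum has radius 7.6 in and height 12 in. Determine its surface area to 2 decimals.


Shape: closed cylinder
Radius r = 7.6 in, Height h = 12 in
Formula: SA = 2*pi*r^2 + 2*pi*r*h = 2*pi*r*(r + h)
r + h = 19.6
2 * r * (r + h) = 2 * 7.6 * 19.6 = 297.92
SA = 297.92 * pi
SA = 935.94
935.94 in^2


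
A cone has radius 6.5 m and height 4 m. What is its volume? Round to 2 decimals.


Shape: cone
Radius r = 6.5 m, Height h = 4 m
Formula: V = (1/3) * pi * r^2 * h
r^2 = 42.25
pi * r^2 * h = pi * 42.25 * 4 = 169 * pi
V = 169 * pi / 3
V = 176.98
176.98 m^3


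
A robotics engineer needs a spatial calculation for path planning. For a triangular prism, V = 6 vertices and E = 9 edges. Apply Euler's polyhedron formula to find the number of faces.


Polyhedron: triangular prism
Euler's formula for convex polyhedra: V - E + F = 2
Given: V = 6 vertices and E = 9 edges
Solve for F:
F = 2 + E - V = 2 + 9 - 6 = 5
5 faces


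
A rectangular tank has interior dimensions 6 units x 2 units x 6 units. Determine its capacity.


Shape: rectangular prism
l = 6 units, w = 2 units, h = 6 units
Formula: V = l * w * h
V = 6 * 2 * 6
V = 12 * 6
V = 72
72 units^3


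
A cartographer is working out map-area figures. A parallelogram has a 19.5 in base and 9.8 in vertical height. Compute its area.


Shape: parallelogram
Base b = 19.5 in, Height h = 9.8 in
Formula: A = b * h
A = 19.5 * 9.8
A = 191.1
191.1 in^2


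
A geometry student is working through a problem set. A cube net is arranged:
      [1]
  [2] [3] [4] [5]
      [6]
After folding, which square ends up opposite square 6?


Net: cross layout. Take square 3 as the base (bottom).
Fold the four squares in the horizontal row up around 3: 2 -> left, 4 -> right, 5 wraps to the top.
Fold 1 and 6 up from 3: 1 -> back, 6 -> front.
Opposite pairs are therefore: (1, 6), (2, 4), (3, 5).
Face 6 is opposite face 1.
face 1


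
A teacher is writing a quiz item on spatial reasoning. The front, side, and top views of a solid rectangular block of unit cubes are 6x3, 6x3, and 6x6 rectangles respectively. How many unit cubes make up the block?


Orthographic views of a solid rectangular block:
Front view 6 x 3 -> length = 6, height = 3
Side view 6 x 3 -> width = 6, height = 3 (consistent)
Top view 6 x 6 -> confirms length = 6, width = 6
The block is 6 x 6 x 3.
Total unit cubes = 6 * 6 * 3 = 108
108 unit cubes


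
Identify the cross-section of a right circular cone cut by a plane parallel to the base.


Solid: right circular cone
Cutting plane: parallel to the base
Visualize the intersection of the plane with the solid's surface.
The boundary of the cut region is a circle.
circle


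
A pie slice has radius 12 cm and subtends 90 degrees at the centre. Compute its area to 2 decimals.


Shape: circular sector
Radius r = 12 cm, Angle = 90 degrees
Formula: A = (angle/360) * pi * r^2
r^2 = 144
Fraction of circle = 90/360
A = (90/360) * pi * 144
A = 36 * pi
A = 113.1
113.1 cm^2


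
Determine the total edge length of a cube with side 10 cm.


Shape: cube
Side s = 10 cm
A cube has 12 edges, all equal.
Formula: total edge length = 12 * s
Total = 12 * 10
Total = 120
120 cm


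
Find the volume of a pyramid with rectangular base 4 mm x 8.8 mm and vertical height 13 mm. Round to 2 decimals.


Shape: rectangular pyramid
Base: 4 mm x 8.8 mm, Height h = 13 mm
Formula: V = (1/3) * base_area * h
base_area = 4 * 8.8 = 35.2
base_area * h = 35.2 * 13 = 457.6
V = 457.6 / 3
V = 152.53
152.53 mm^3


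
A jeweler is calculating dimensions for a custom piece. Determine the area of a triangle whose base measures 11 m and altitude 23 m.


Shape: triangle
Base b = 11 m, Height h = 23 m
Formula: A = (1/2) * b * h
A = 0.5 * 11 * 23
A = 0.5 * 253
A = 126.5
126.5 m^2


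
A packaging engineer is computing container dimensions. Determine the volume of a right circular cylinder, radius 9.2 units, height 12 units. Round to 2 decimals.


Shape: cylinder
Radius r = 9.2 units, Height h = 12 units
Formula: V = pi * r^2 * h
r^2 = 84.64
V = pi * 84.64 * 12
V = 1015.68 * pi
V = 3190.85
3190.85 units^3


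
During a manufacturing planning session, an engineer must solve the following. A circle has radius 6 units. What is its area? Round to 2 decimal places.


Shape: circle
Radius r = 6 units
Formula: A = pi * r^2
r^2 = 6^2 = 36
A = pi * 36
A = 113.1
113.1 units^2


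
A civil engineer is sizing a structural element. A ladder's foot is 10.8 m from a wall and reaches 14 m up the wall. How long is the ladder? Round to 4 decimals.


Shape: right triangle
Legs a = 10.8 m, b = 14 m
Formula: c = sqrt(a^2 + b^2)
a^2 = 116.64, b^2 = 196
a^2 + b^2 = 312.64
c = sqrt(312.64)
c = 17.6816
17.6816 m


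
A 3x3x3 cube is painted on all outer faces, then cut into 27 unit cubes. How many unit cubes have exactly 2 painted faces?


Large cube: 3 x 3 x 3, cut into unit cubes.
n = 3, so n - 2 = 1
Cubes with 2 painted faces lie along the edges, excluding corners.
A cube has 12 edges; each contributes (n - 2) = 1 such cubes.
Count = 12 * 1 = 12
12 unit cubes


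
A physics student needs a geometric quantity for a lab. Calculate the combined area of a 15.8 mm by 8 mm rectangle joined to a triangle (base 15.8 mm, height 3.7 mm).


Composite shape: rectangle + triangle
Rectangle area = 15.8 * 8 = 126.4
Triangle area = 0.5 * 15.8 * 3.7 = 29.23
Total = 126.4 + 29.23
Total = 155.63
155.63 mm^2


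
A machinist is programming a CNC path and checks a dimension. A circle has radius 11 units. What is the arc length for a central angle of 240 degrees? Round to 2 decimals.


Shape: circular arc
Radius r = 11 units, Angle = 240 degrees
Formula: L = (angle/360) * 2 * pi * r
2 * pi * r = 22 * pi
L = (240/360) * 22 * pi
L = 14.666667 * pi
L = 46.08
46.08 units


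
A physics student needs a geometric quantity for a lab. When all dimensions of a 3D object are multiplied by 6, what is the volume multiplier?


Linear scale factor k = 6
Rule: under a linear scaling by k, volumes scale by k^3.
k^3 = 6 * 6 * 6
k^3 = 36 * 6
k^3 = 216
Volume scales by a factor of 216.
216 (dimensionless)


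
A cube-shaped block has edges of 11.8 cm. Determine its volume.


Shape: cube
Side s = 11.8 cm
Formula: V = s^3
V = 11.8 * 11.8 * 11.8
V = 139.24 * 11.8
V = 1643.032
1643.032 cm^3


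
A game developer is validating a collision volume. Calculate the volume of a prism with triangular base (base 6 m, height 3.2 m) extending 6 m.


Shape: triangular prism
Triangle base = 6 m, triangle height = 3.2 m, prism length L = 6 m
Formula: V = (1/2 * b * h_tri) * L
Cross-section area = 0.5 * 6 * 3.2 = 9.6
V = 9.6 * 6
V = 57.6
57.6 m^3


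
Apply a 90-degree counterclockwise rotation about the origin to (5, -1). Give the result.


Transformation: rotation about the origin
Original point: (5, -1)
Rule for 90 deg counterclockwise: (x, y) -> (-y, x)
Apply: (5, -1) -> (1, 5)
(1, 5)


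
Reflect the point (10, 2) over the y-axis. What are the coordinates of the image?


Transformation: reflection
Original point: (10, 2)
Rule for reflection over the y-axis: (x, y) -> (-x, y)
Apply: (10, 2) -> (-10, 2)
(-10, 2)


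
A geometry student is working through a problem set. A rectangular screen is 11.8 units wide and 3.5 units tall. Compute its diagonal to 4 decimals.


Shape: rectangle (diagonal via Pythagoras)
Sides: 11.8 units and 3.5 units
Formula: d = sqrt(l^2 + w^2)
l^2 = 139.24, w^2 = 12.25
l^2 + w^2 = 151.49
d = sqrt(151.49)
d = 12.3081
12.3081 units


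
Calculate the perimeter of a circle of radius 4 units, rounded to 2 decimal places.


Shape: circle
Radius r = 4 units
Formula: C = 2 * pi * r
C = 2 * pi * 4
C = 8 * pi
C = 25.13
25.13 units


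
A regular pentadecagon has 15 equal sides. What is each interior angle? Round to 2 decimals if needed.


Shape: regular pentadecagon (15 sides)
Formula: interior angle = (n - 2) * 180 / n
(n - 2) = 13
(n - 2) * 180 = 2340
angle = 2340 / 15
angle = 156
156 degrees


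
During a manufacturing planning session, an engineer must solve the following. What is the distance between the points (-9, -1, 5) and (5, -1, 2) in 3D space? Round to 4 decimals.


3D distance between two points
P1 = (-9, -1, 5), P2 = (5, -1, 2)
Formula: d = sqrt((x2-x1)^2 + (y2-y1)^2 + (z2-z1)^2)
dx = 5 - -9 = 14
dy = -1 - -1 = 0
dz = 2 - 5 = -3
dx^2 + dy^2 + dz^2 = 196 + 0 + 9 = 205
d = sqrt(205)
d = 14.3178
14.3178 units


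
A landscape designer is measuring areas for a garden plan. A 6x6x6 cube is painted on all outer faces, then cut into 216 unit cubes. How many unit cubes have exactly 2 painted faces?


Large cube: 6 x 6 x 6, cut into unit cubes.
n = 6, so n - 2 = 4
Cubes with 2 painted faces lie along the edges, excluding corners.
A cube has 12 edges; each contributes (n - 2) = 4 such cubes.
Count = 12 * 4 = 48
48 unit cubes


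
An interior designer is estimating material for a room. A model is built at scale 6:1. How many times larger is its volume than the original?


Linear scale factor k = 6
Rule: under a linear scaling by k, volumes scale by k^3.
k^3 = 6 * 6 * 6
k^3 = 36 * 6
k^3 = 216
Volume scales by a factor of 216.
216 (dimensionless)


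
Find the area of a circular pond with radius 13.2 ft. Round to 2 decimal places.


Shape: circle
Radius r = 13.2 ft
Formula: A = pi * r^2
r^2 = 13.2^2 = 174.24
A = pi * 174.24
A = 547.39
547.39 ft^2


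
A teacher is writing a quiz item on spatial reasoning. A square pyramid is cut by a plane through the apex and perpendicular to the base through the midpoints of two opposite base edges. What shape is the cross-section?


Solid: square pyramid
Cutting plane: through the apex and perpendicular to the base through the midpoints of two opposite base edges
Visualize the intersection of the plane with the solid's surface.
The boundary of the cut region is a isosceles triangle.
isosceles triangle


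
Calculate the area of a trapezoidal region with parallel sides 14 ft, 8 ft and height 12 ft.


Shape: trapezoid
Parallel sides a = 14 ft, b = 8 ft; Height h = 12 ft
Formula: A = (a + b) * h / 2
a + b = 14 + 8 = 22
A = 22 * 12 / 2
A = 264 / 2
A = 132
132 ft^2


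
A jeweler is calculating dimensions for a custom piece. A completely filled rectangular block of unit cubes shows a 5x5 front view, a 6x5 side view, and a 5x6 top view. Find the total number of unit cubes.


Orthographic views of a solid rectangular block:
Front view 5 x 5 -> length = 5, height = 5
Side view 6 x 5 -> width = 6, height = 5 (consistent)
Top view 5 x 6 -> confirms length = 5, width = 6
The block is 5 x 6 x 5.
Total unit cubes = 5 * 6 * 5 = 150
150 unit cubes


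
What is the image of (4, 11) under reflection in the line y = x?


Transformation: reflection
Original point: (4, 11)
Rule for reflection over y = x: (x, y) -> (y, x)
Apply: (4, 11) -> (11, 4)
(11, 4)


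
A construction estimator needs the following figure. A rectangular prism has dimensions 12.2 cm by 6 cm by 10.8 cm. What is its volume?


Shape: rectangular prism
l = 12.2 cm, w = 6 cm, h = 10.8 cm
Formula: V = l * w * h
V = 12.2 * 6 * 10.8
V = 73.2 * 10.8
V = 790.56
790.56 cm^3


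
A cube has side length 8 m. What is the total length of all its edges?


Shape: cube
Side s = 8 m
A cube has 12 edges, all equal.
Formula: total edge length = 12 * s
Total = 12 * 8
Total = 96
96 m


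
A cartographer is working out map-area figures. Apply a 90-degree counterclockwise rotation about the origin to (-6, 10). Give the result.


Transformation: rotation about the origin
Original point: (-6, 10)
Rule for 90 deg counterclockwise: (x, y) -> (-y, x)
Apply: (-6, 10) -> (-10, -6)
(-10, -6)


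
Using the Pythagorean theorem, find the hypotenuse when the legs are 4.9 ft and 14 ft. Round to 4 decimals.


Shape: right triangle
Legs a = 4.9 ft, b = 14 ft
Formula: c = sqrt(a^2 + b^2)
a^2 = 24.01, b^2 = 196
a^2 + b^2 = 220.01
c = sqrt(220.01)
c = 14.8327
14.8327 ft


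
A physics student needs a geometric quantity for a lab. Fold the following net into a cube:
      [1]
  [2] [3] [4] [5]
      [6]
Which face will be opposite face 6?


Net: cross layout. Take square 3 as the base (bottom).
Fold the four squares in the horizontal row up around 3: 2 -> left, 4 -> right, 5 wraps to the top.
Fold 1 and 6 up from 3: 1 -> back, 6 -> front.
Opposite pairs are therefore: (1, 6), (2, 4), (3, 5).
Face 6 is opposite face 1.
face 1


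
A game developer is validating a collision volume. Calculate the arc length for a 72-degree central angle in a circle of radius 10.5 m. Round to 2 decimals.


Shape: circular arc
Radius r = 10.5 m, Angle = 72 degrees
Formula: L = (angle/360) * 2 * pi * r
2 * pi * r = 21 * pi
L = (72/360) * 21 * pi
L = 4.2 * pi
L = 13.19
13.19 m


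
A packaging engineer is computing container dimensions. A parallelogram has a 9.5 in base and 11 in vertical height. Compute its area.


Shape: parallelogram
Base b = 9.5 in, Height h = 11 in
Formula: A = b * h
A = 9.5 * 11
A = 104.5
104.5 in^2


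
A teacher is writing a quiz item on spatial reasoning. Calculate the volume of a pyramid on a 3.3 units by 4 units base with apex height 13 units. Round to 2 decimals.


Shape: rectangular pyramid
Base: 3.3 units x 4 units, Height h = 13 units
Formula: V = (1/3) * base_area * h
base_area = 3.3 * 4 = 13.2
base_area * h = 13.2 * 13 = 171.6
V = 171.6 / 3
V = 57.2
57.2 units^3


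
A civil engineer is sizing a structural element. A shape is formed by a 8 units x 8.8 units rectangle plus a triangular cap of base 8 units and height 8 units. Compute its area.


Composite shape: rectangle + triangle
Rectangle area = 8 * 8.8 = 70.4
Triangle area = 0.5 * 8 * 8 = 32
Total = 70.4 + 32
Total = 102.4
102.4 units^2


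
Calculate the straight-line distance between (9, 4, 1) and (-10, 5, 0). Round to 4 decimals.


3D distance between two points
P1 = (9, 4, 1), P2 = (-10, 5, 0)
Formula: d = sqrt((x2-x1)^2 + (y2-y1)^2 + (z2-z1)^2)
dx = -10 - 9 = -19
dy = 5 - 4 = 1
dz = 0 - 1 = -1
dx^2 + dy^2 + dz^2 = 361 + 1 + 1 = 363
d = sqrt(363)
d = 19.0526
19.0526 units


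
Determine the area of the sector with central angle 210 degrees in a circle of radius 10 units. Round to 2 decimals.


Shape: circular sector
Radius r = 10 units, Angle = 210 degrees
Formula: A = (angle/360) * pi * r^2
r^2 = 100
Fraction of circle = 210/360
A = (210/360) * pi * 100
A = 58.333333 * pi
A = 183.26
183.26 units^2


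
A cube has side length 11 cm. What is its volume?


Shape: cube
Side s = 11 cm
Formula: V = s^3
V = 11 * 11 * 11
V = 121 * 11
V = 1331
1331 cm^3


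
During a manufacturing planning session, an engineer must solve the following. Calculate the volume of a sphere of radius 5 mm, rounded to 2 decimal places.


Shape: sphere
Radius r = 5 mm
Formula: V = (4/3) * pi * r^3
r^3 = 125
(4/3) * 125 = 166.666667
V = 166.666667 * pi
V = 523.6
523.6 mm^3


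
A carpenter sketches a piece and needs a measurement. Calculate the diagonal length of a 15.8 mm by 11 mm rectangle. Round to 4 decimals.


Shape: rectangle (diagonal via Pythagoras)
Sides: 15.8 mm and 11 mm
Formula: d = sqrt(l^2 + w^2)
l^2 = 249.64, w^2 = 121
l^2 + w^2 = 370.64
d = sqrt(370.64)
d = 19.252
19.252 mm


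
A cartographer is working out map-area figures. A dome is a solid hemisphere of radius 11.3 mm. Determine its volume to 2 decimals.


Shape: hemisphere (half of a sphere)
Radius r = 11.3 mm
Formula: V = (1/2) * (4/3) * pi * r^3 = (2/3) * pi * r^3
r^3 = 1442.897
(2/3) * 1442.897 = 961.931333
V = 961.931333 * pi
V = 3022
3022 mm^3


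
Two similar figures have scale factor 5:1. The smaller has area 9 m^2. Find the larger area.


Linear scale factor k = 5
Original area = 9 m^2
Rule: under a linear scaling by k, areas scale by k^2.
k^2 = 5^2 = 25
New area = 9 * 25
New area = 225
225 m^2


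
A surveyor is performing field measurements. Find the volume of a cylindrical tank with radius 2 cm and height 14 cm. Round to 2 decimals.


Shape: cylinder
Radius r = 2 cm, Height h = 14 cm
Formula: V = pi * r^2 * h
r^2 = 4
V = pi * 4 * 14
V = 56 * pi
V = 175.93
175.93 cm^3


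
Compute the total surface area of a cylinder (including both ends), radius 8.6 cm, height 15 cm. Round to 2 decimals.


Shape: closed cylinder
Radius r = 8.6 cm, Height h = 15 cm
Formula: SA = 2*pi*r^2 + 2*pi*r*h = 2*pi*r*(r + h)
r + h = 23.6
2 * r * (r + h) = 2 * 8.6 * 23.6 = 405.92
SA = 405.92 * pi
SA = 1275.24
1275.24 cm^2


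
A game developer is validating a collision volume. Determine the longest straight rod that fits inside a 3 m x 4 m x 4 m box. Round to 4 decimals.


Shape: rectangular box (space diagonal)
l = 3 m, w = 4 m, h = 4 m
Visualize: the diagonal of the base, then a right triangle with that diagonal and the height.
Formula: d = sqrt(l^2 + w^2 + h^2)
l^2 + w^2 + h^2 = 9 + 16 + 16 = 41
d = sqrt(41)
d = 6.4031
6.4031 m


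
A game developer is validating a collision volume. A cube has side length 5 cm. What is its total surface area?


Shape: cube
Side s = 5 cm
A cube has 6 square faces.
Formula: SA = 6 * s^2
s^2 = 25
SA = 6 * 25
SA = 150
150 cm^2


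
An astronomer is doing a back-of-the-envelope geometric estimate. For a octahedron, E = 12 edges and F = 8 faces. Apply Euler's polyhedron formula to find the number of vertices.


Polyhedron: octahedron
Euler's formula for convex polyhedra: V - E + F = 2
Given: E = 12 edges and F = 8 faces
Solve for V:
V = 2 + E - F = 2 + 12 - 8 = 6
6 vertices


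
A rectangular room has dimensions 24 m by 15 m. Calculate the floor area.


Shape: rectangle
Length l = 24 m, Width w = 15 m
Formula: A = l * w
A = 24 * 15
A = 360
360 m^2


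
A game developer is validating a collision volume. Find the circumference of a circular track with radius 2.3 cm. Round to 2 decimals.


Shape: circle
Radius r = 2.3 cm
Formula: C = 2 * pi * r
C = 2 * pi * 2.3
C = 4.6 * pi
C = 14.45
14.45 cm


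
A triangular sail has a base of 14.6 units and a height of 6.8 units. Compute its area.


Shape: triangle
Base b = 14.6 units, Height h = 6.8 units
Formula: A = (1/2) * b * h
A = 0.5 * 14.6 * 6.8
A = 0.5 * 99.28
A = 49.64
49.64 units^2


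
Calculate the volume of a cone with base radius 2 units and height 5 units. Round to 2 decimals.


Shape: cone
Radius r = 2 units, Height h = 5 units
Formula: V = (1/3) * pi * r^2 * h
r^2 = 4
pi * r^2 * h = pi * 4 * 5 = 20 * pi
V = 20 * pi / 3
V = 20.94
20.94 units^3


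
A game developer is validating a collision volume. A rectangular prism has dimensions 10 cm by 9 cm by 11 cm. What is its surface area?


Shape: rectangular prism
l = 10 cm, w = 9 cm, h = 11 cm
Formula: SA = 2(lw + lh + wh)
lw = 90, lh = 110, wh = 99
lw + lh + wh = 299
SA = 2 * 299
SA = 598
598 cm^2


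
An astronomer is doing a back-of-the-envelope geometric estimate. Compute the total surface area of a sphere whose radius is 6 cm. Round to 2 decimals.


Shape: sphere
Radius r = 6 cm
Formula: SA = 4 * pi * r^2
r^2 = 36
SA = 4 * pi * 36
SA = 144 * pi
SA = 452.39
452.39 cm^2


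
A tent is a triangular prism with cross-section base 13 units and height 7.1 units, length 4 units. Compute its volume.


Shape: triangular prism
Triangle base = 13 units, triangle height = 7.1 units, prism length L = 4 units
Formula: V = (1/2 * b * h_tri) * L
Cross-section area = 0.5 * 13 * 7.1 = 46.15
V = 46.15 * 4
V = 184.6
184.6 units^3
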